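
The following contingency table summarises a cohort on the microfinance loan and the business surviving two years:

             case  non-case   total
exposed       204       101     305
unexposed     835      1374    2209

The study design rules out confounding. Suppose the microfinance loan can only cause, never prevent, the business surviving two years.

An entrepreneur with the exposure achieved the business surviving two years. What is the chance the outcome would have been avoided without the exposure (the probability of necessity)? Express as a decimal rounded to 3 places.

PN ≈ 0.435

p₁ = P(outcome | exposed) = 204/305 = 0.66885
p₀ = P(outcome | unexposed) = 835/2209 = 0.378
Under exogeneity and monotonicity, PN = (p₁ − p₀) / p₁.
PN = (0.66885 − 0.378) / 0.66885 = 0.29085 / 0.66885 ≈ 0.4349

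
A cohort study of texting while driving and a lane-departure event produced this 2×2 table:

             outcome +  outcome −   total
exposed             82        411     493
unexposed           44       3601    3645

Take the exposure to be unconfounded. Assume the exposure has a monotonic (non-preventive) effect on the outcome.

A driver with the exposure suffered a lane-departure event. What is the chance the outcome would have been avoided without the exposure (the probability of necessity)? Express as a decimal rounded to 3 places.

PN ≈ 0.927

p₁ = P(outcome | exposed) = 82/493 = 0.16633
p₀ = P(outcome | unexposed) = 44/3645 = 0.012071
Under exogeneity and monotonicity, PN = (p₁ − p₀) / p₁.
PN = (0.16633 − 0.012071) / 0.16633 = 0.15426 / 0.16633 ≈ 0.9274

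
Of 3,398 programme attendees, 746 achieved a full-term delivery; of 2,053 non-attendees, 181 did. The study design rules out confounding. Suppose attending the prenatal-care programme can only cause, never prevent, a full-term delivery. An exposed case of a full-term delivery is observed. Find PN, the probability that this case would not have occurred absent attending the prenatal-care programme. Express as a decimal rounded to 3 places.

p₁ = P(outcome | exposed) = 746/3398 = 0.21954
p₀ = P(outcome | unexposed) = 181/2053 = 0.088164
Under exogeneity and monotonicity, PN = (p₁ − p₀) / p₁.
PN = (0.21954 − 0.088164) / 0.21954 = 0.13138 / 0.21954 ≈ 0.5984

PN ≈ 0.598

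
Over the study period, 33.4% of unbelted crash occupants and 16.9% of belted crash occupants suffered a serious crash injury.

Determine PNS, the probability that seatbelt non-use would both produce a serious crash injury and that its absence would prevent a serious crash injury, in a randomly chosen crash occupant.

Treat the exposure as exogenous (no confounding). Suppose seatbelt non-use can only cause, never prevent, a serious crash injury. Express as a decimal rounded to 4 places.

p₁ = 0.334, p₀ = 0.169.
Under exogeneity and monotonicity, PNS = p₁ − p₀.
PNS = 0.334 − 0.169 = 0.165

PNS ≈ 0.1650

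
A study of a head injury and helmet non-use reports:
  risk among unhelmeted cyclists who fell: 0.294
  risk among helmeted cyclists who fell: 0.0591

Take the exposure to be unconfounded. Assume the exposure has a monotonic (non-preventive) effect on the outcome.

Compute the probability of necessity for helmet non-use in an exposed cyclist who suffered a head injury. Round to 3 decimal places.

PN ≈ 0.799

Let p₁ = 0.294, p₀ = 0.0591.
Under exogeneity and monotonicity, PN = (p₁ − p₀) / p₁.
PN = (0.294 − 0.0591) / 0.294 = 0.2349 / 0.294 ≈ 0.7990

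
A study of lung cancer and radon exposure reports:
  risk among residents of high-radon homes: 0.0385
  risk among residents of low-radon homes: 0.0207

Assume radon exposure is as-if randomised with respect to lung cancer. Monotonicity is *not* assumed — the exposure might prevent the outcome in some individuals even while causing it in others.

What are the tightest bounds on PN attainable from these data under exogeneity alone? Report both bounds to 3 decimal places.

0.462 ≤ PN ≤ 1.000

Let p₁ = 0.0385, p₀ = 0.0207.
Under exogeneity alone the bounds on PN are max{0,(p₁−p₀)/p₁} ≤ PN ≤ min{1,(1−p₀)/p₁}.
  lower = (p₁ − p₀)/p₁ = 0.0178 / 0.0385 ≈ 0.4623
  upper = min{1, (1 − p₀)/p₁} = 0.9793 / 0.0385 ≈ 25.4364 → capped at 1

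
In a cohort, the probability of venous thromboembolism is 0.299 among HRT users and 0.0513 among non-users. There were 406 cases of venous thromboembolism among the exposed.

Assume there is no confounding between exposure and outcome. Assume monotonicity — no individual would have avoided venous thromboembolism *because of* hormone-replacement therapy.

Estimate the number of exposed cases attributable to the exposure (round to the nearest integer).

about 336 cases

Let p₁ = 0.299, p₀ = 0.0513.
PN = (p₁ − p₀)/p₁ = (0.299 − 0.0513) / 0.299 ≈ 0.82843.
Attributable cases ≈ PN × (exposed cases) = 0.82843 × 406 ≈ 336.34.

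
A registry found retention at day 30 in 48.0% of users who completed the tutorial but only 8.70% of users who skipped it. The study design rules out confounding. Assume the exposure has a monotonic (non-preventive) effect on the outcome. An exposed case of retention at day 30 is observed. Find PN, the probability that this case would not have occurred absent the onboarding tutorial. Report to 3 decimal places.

p₁ = 0.48, p₀ = 0.087.
Under exogeneity and monotonicity, PN = (p₁ − p₀) / p₁.
PN = (0.48 − 0.087) / 0.48 = 0.393 / 0.48 ≈ 0.8188

PN ≈ 0.819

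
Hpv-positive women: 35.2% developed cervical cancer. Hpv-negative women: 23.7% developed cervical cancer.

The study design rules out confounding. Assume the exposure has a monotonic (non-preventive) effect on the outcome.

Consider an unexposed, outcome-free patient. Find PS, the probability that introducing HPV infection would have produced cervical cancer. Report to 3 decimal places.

PS ≈ 0.151

p₁ = 0.352, p₀ = 0.237.
Under exogeneity and monotonicity, PS = (p₁ − p₀) / (1 − p₀).
PS = (0.352 − 0.237) / (1 − 0.237) = 0.115 / 0.763 ≈ 0.1507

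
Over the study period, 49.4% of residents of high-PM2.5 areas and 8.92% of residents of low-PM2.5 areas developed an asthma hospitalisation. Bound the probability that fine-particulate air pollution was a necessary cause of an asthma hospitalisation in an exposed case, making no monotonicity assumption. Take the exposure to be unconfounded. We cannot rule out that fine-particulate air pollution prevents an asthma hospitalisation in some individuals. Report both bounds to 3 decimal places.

0.819 ≤ PN ≤ 1.000

p₁ = 0.494, p₀ = 0.0892.
Under exogeneity alone the bounds on PN are max{0,(p₁−p₀)/p₁} ≤ PN ≤ min{1,(1−p₀)/p₁}.
  lower = (p₁ − p₀)/p₁ = 0.4048 / 0.494 ≈ 0.8194
  upper = min{1, (1 − p₀)/p₁} = 0.9108 / 0.494 ≈ 1.8437 → capped at 1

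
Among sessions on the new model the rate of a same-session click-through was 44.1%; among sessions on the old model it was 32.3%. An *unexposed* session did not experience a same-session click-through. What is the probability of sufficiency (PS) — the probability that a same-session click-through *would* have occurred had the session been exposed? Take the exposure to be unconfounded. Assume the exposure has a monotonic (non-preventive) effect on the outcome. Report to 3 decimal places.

PS ≈ 0.174

p₁ = 0.441, p₀ = 0.323.
Under exogeneity and monotonicity, PS = (p₁ − p₀) / (1 − p₀).
PS = (0.441 − 0.323) / (1 − 0.323) = 0.118 / 0.677 ≈ 0.1743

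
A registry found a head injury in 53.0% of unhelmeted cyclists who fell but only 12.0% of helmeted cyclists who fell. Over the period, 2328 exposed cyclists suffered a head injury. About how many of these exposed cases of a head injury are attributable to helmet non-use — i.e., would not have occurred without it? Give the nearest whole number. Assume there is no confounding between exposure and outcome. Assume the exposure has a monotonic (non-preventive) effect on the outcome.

about 1801 cases

p₁ = 0.53, p₀ = 0.12.
PN = (p₁ − p₀)/p₁ = (0.53 − 0.12) / 0.53 ≈ 0.77358.
Attributable cases ≈ PN × (exposed cases) = 0.77358 × 2328 ≈ 1800.91.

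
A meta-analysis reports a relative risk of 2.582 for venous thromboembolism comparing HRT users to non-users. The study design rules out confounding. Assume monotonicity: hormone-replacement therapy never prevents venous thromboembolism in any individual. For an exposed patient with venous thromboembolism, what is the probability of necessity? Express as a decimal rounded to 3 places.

Under exogeneity and monotonicity, PN = (RR − 1) / RR = 1 − 1/RR.
PN = (2.582 − 1) / 2.582 = 1.582 / 2.582 ≈ 0.6127

PN ≈ 0.613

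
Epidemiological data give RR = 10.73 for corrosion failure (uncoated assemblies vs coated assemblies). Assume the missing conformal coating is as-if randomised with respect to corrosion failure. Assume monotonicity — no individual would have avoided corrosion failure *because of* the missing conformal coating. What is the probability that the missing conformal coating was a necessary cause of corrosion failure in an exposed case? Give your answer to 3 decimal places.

PN ≈ 0.907

Under exogeneity and monotonicity, PN = (RR − 1) / RR = 1 − 1/RR.
PN = (10.73 − 1) / 10.73 = 9.73 / 10.73 ≈ 0.9068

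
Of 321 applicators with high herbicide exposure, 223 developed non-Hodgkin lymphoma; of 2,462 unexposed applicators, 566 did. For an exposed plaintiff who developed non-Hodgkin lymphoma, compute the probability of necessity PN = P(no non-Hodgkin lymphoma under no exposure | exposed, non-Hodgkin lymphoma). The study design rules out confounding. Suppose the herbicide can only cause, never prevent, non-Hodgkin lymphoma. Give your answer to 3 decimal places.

PN ≈ 0.669

p₁ = P(outcome | exposed) = 223/321 = 0.6947
p₀ = P(outcome | unexposed) = 566/2462 = 0.22989
Under exogeneity and monotonicity, PN = (p₁ − p₀) / p₁.
PN = (0.6947 − 0.22989) / 0.6947 = 0.46481 / 0.6947 ≈ 0.6691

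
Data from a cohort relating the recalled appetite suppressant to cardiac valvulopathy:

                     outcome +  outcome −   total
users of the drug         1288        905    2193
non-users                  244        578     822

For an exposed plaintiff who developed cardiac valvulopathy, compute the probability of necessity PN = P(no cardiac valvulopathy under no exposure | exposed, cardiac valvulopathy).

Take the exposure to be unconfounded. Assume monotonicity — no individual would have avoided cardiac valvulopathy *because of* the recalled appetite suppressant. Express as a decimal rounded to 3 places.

p₁ = P(outcome | exposed) = 1288/2193 = 0.58732
p₀ = P(outcome | unexposed) = 244/822 = 0.29684
Under exogeneity and monotonicity, PN = (p₁ − p₀) / p₁.
PN = (0.58732 − 0.29684) / 0.58732 = 0.29049 / 0.58732 ≈ 0.4946

PN ≈ 0.495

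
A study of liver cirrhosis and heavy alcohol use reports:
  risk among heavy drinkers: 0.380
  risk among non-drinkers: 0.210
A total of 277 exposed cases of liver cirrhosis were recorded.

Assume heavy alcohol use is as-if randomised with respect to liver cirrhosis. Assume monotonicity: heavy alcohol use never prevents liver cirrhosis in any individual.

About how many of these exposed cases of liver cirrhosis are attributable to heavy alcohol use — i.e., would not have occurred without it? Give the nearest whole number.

about 124 cases

Let p₁ = 0.38, p₀ = 0.21.
PN = (p₁ − p₀)/p₁ = (0.38 − 0.21) / 0.38 ≈ 0.44737.
Attributable cases ≈ PN × (exposed cases) = 0.44737 × 277 ≈ 123.92.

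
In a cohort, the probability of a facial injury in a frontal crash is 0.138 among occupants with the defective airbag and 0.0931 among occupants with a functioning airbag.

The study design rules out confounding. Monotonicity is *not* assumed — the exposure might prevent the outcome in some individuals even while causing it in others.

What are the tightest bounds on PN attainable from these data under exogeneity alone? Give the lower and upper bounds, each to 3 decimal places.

Let p₁ = 0.138, p₀ = 0.0931.
Under exogeneity alone the bounds on PN are max{0,(p₁−p₀)/p₁} ≤ PN ≤ min{1,(1−p₀)/p₁}.
  lower = (p₁ − p₀)/p₁ = 0.0449 / 0.138 ≈ 0.3254
  upper = min{1, (1 − p₀)/p₁} = 0.9069 / 0.138 ≈ 6.5717 → capped at 1

0.325 ≤ PN ≤ 1.000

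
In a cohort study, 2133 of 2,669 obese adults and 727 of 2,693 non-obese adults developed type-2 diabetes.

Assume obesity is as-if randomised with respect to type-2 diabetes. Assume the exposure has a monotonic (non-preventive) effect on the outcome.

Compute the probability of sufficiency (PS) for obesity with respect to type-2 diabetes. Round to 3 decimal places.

PS ≈ 0.725

p₁ = P(outcome | exposed) = 2133/2669 = 0.79918
p₀ = P(outcome | unexposed) = 727/2693 = 0.26996
Under exogeneity and monotonicity, PS = (p₁ − p₀) / (1 − p₀).
PS = (0.79918 − 0.26996) / (1 − 0.26996) = 0.52922 / 0.73004 ≈ 0.7249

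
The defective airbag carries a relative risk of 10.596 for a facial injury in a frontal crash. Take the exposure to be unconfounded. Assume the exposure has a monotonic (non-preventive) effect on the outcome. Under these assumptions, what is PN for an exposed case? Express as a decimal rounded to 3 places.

Under exogeneity and monotonicity, PN = (RR − 1) / RR = 1 − 1/RR.
PN = (10.596 − 1) / 10.596 = 9.596 / 10.596 ≈ 0.9056

PN ≈ 0.906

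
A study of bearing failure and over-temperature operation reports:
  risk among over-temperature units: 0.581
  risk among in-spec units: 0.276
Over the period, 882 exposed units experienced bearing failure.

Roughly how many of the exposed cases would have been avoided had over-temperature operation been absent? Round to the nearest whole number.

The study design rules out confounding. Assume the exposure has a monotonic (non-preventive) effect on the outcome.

Let p₁ = 0.581, p₀ = 0.276.
PN = (p₁ − p₀)/p₁ = (0.581 − 0.276) / 0.581 ≈ 0.52496.
Attributable cases ≈ PN × (exposed cases) = 0.52496 × 882 ≈ 463.01.

about 463 cases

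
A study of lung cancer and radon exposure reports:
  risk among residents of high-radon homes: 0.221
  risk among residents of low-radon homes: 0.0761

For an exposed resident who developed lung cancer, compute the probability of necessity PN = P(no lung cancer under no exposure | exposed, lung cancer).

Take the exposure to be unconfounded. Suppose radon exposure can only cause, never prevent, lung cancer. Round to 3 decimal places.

PN ≈ 0.656

Let p₁ = 0.221, p₀ = 0.0761.
Under exogeneity and monotonicity, PN = (p₁ − p₀) / p₁.
PN = (0.221 − 0.0761) / 0.221 = 0.1449 / 0.221 ≈ 0.6557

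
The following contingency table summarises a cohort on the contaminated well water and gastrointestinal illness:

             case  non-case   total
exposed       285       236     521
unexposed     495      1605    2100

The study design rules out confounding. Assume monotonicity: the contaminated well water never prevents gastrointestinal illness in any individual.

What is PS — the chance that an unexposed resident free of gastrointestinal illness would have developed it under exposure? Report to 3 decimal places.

p₁ = P(outcome | exposed) = 285/521 = 0.54702
p₀ = P(outcome | unexposed) = 495/2100 = 0.23571
Under exogeneity and monotonicity, PS = (p₁ − p₀)/(1 − p₀).
PS = (0.54702 − 0.23571) / 0.76429 ≈ 0.4073

PS ≈ 0.407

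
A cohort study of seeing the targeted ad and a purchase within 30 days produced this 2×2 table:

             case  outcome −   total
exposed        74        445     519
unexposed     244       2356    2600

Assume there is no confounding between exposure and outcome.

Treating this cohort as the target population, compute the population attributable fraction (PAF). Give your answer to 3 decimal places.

p₁ = P(outcome | exposed) = 74/519 = 0.14258
p₀ = P(outcome | unexposed) = 244/2600 = 0.093846
Exposure prevalence π = 519/3119 = 0.1664; overall risk P(Y=1) = 0.10196.
Under exogeneity, PAF = [P(Y=1) − p₀]/P(Y=1).
PAF = (0.10196 − 0.093846) / 0.10196 ≈ 0.0795

PAF ≈ 0.080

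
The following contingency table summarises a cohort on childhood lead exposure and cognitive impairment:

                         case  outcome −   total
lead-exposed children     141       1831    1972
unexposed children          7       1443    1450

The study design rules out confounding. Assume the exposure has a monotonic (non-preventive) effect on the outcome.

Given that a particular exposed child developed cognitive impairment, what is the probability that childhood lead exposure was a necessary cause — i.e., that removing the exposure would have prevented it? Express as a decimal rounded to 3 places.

p₁ = P(outcome | exposed) = 141/1972 = 0.071501
p₀ = P(outcome | unexposed) = 7/1450 = 0.0048276
Under exogeneity and monotonicity, PN = (p₁ − p₀)/p₁.
PN = (0.071501 − 0.0048276) / 0.071501 ≈ 0.9325

PN ≈ 0.932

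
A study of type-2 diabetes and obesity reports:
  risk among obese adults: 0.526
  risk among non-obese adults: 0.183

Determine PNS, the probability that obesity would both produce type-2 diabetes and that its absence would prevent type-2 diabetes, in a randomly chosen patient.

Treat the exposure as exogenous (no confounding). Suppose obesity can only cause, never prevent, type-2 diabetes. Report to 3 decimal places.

Let p₁ = 0.526, p₀ = 0.183.
Under exogeneity and monotonicity, PNS = p₁ − p₀.
PNS = 0.526 − 0.183 = 0.343

PNS ≈ 0.343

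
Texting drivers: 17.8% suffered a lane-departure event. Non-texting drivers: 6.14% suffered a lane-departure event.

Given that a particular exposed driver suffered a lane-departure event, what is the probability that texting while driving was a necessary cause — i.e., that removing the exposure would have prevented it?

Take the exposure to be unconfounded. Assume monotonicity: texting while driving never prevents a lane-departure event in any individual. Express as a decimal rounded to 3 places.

PN ≈ 0.655

p₁ = 0.178, p₀ = 0.0614.
Under exogeneity and monotonicity, PN = (p₁ − p₀) / p₁.
PN = (0.178 − 0.0614) / 0.178 = 0.1166 / 0.178 ≈ 0.6551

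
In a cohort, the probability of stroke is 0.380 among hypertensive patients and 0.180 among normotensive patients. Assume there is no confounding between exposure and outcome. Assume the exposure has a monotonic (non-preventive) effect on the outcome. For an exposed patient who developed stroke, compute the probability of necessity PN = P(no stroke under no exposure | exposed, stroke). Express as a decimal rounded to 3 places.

PN ≈ 0.526

Let p₁ = 0.38, p₀ = 0.18.
Under exogeneity and monotonicity, PN = (p₁ − p₀) / p₁.
PN = (0.38 − 0.18) / 0.38 = 0.2 / 0.38 ≈ 0.5263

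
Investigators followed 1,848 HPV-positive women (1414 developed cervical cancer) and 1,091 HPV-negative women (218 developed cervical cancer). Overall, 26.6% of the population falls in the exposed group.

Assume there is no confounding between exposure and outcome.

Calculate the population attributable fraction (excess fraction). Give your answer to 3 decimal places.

p₁ = P(outcome | exposed) = 1414/1848 = 0.76515
p₀ = P(outcome | unexposed) = 218/1091 = 0.19982
Overall risk P(Y=1) = π·p₁ + (1−π)·p₀ = 0.266×0.76515 + 0.734×0.19982 = 0.3502.
Under exogeneity, PAF = [P(Y=1) − p₀] / P(Y=1).
PAF = (0.3502 − 0.19982) / 0.3502 ≈ 0.4294

PAF ≈ 0.429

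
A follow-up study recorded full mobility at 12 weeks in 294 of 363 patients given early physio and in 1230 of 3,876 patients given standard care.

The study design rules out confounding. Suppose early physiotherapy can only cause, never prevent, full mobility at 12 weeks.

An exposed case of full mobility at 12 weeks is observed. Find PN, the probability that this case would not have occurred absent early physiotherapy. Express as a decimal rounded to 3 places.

p₁ = P(outcome | exposed) = 294/363 = 0.80992
p₀ = P(outcome | unexposed) = 1230/3876 = 0.31734
Under exogeneity and monotonicity, PN = (p₁ − p₀) / p₁.
PN = (0.80992 − 0.31734) / 0.80992 = 0.49258 / 0.80992 ≈ 0.6082

PN ≈ 0.608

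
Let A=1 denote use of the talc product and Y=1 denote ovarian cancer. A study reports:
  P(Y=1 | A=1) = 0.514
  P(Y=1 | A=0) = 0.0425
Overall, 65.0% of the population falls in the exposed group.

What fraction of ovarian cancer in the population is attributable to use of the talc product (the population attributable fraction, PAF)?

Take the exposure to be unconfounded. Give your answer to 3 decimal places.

PAF ≈ 0.878

Let p₁ = 0.514, p₀ = 0.0425.
Overall risk P(Y=1) = π·p₁ + (1−π)·p₀ = 0.65×0.514 + 0.35×0.0425 = 0.34898.
Under exogeneity, PAF = [P(Y=1) − p₀] / P(Y=1).
PAF = (0.34898 − 0.0425) / 0.34898 ≈ 0.8782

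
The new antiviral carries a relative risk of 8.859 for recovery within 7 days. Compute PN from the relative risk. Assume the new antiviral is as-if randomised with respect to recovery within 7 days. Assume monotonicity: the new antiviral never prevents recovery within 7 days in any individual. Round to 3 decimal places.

Under exogeneity and monotonicity, PN = (RR − 1) / RR = 1 − 1/RR.
PN = (8.859 − 1) / 8.859 = 7.859 / 8.859 ≈ 0.8871

PN ≈ 0.887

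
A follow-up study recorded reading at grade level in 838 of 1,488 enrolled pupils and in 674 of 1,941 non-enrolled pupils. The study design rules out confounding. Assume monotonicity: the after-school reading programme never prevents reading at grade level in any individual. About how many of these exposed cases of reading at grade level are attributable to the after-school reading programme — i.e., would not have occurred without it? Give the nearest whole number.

p₁ = P(outcome | exposed) = 838/1488 = 0.56317
p₀ = P(outcome | unexposed) = 674/1941 = 0.34724
PN = (p₁ − p₀)/p₁ = (0.56317 − 0.34724) / 0.56317 ≈ 0.38341.
Attributable cases ≈ PN × (exposed cases) = 0.38341 × 838 ≈ 321.30.

about 321 cases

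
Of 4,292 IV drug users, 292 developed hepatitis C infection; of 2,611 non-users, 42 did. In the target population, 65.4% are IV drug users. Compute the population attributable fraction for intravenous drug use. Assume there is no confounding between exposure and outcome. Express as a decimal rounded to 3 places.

PAF ≈ 0.679

p₁ = P(outcome | exposed) = 292/4292 = 0.068034
p₀ = P(outcome | unexposed) = 42/2611 = 0.016086
Overall risk P(Y=1) = π·p₁ + (1−π)·p₀ = 0.654×0.068034 + 0.346×0.016086 = 0.05006.
Under exogeneity, PAF = [P(Y=1) − p₀] / P(Y=1).
PAF = (0.05006 − 0.016086) / 0.05006 ≈ 0.6787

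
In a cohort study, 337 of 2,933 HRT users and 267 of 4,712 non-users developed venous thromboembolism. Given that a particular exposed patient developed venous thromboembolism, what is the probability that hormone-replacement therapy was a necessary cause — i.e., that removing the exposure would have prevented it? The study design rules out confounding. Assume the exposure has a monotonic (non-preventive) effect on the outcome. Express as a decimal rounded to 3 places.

p₁ = P(outcome | exposed) = 337/2933 = 0.1149
p₀ = P(outcome | unexposed) = 267/4712 = 0.056664
Under exogeneity and monotonicity, PN = (p₁ − p₀) / p₁.
PN = (0.1149 − 0.056664) / 0.1149 = 0.058236 / 0.1149 ≈ 0.5068

PN ≈ 0.507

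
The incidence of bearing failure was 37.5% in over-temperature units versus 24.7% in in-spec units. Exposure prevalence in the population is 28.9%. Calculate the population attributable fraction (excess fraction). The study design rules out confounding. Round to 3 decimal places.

PAF ≈ 0.130

p₁ = 0.375, p₀ = 0.247.
Overall risk P(Y=1) = π·p₁ + (1−π)·p₀ = 0.289×0.375 + 0.711×0.247 = 0.28399.
Under exogeneity, PAF = [P(Y=1) − p₀] / P(Y=1).
PAF = (0.28399 − 0.247) / 0.28399 ≈ 0.1303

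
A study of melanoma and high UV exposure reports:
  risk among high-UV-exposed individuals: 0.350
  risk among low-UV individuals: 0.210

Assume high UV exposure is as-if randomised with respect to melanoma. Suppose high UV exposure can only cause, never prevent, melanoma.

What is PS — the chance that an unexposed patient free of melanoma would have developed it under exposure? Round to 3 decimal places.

Let p₁ = 0.35, p₀ = 0.21.
Under exogeneity and monotonicity, PS = (p₁ − p₀) / (1 − p₀).
PS = (0.35 − 0.21) / (1 − 0.21) = 0.14 / 0.79 ≈ 0.1772

PS ≈ 0.177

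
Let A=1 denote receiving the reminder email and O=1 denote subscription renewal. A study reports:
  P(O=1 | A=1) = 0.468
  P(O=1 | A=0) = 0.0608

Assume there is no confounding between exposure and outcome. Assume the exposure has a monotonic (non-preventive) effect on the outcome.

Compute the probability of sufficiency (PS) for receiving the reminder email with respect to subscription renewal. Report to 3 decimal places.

PS ≈ 0.434

Let p₁ = 0.468, p₀ = 0.0608.
Under exogeneity and monotonicity, PS = (p₁ − p₀) / (1 − p₀).
PS = (0.468 − 0.0608) / (1 − 0.0608) = 0.4072 / 0.9392 ≈ 0.4336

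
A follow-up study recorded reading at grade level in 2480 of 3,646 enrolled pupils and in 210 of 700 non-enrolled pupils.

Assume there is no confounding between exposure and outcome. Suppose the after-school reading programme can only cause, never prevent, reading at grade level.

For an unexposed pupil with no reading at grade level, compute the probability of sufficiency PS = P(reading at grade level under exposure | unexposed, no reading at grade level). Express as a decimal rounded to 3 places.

p₁ = P(outcome | exposed) = 2480/3646 = 0.6802
p₀ = P(outcome | unexposed) = 210/700 = 0.3
Under exogeneity and monotonicity, PS = (p₁ − p₀) / (1 − p₀).
PS = (0.6802 − 0.3) / (1 − 0.3) = 0.3802 / 0.7 ≈ 0.5431

PS ≈ 0.543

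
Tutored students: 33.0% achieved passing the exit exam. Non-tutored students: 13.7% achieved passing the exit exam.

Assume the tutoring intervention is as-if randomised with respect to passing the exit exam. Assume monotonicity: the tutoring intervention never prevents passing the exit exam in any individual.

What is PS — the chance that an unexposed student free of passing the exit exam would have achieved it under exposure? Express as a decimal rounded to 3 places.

p₁ = 0.33, p₀ = 0.137.
Under exogeneity and monotonicity, PS = (p₁ − p₀) / (1 − p₀).
PS = (0.33 − 0.137) / (1 − 0.137) = 0.193 / 0.863 ≈ 0.2236

PS ≈ 0.224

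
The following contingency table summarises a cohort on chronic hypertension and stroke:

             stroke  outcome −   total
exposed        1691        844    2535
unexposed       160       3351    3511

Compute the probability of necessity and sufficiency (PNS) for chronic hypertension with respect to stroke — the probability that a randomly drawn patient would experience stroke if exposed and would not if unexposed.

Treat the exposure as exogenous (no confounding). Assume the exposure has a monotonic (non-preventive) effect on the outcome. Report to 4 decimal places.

PNS ≈ 0.6215

p₁ = P(outcome | exposed) = 1691/2535 = 0.66706
p₀ = P(outcome | unexposed) = 160/3511 = 0.045571
Under exogeneity and monotonicity, PNS = p₁ − p₀.
PNS = 0.66706 − 0.045571 = 0.62149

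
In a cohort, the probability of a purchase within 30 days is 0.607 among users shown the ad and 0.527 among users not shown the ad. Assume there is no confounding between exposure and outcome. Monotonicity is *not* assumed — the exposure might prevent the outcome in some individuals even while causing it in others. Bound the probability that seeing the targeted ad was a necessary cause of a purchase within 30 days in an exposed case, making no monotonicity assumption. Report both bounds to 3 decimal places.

0.132 ≤ PN ≤ 0.779

Let p₁ = 0.607, p₀ = 0.527.
Under exogeneity alone the bounds on PN are max{0,(p₁−p₀)/p₁} ≤ PN ≤ min{1,(1−p₀)/p₁}.
  lower = (p₁ − p₀)/p₁ = 0.08 / 0.607 ≈ 0.1318
  upper = min{1, (1 − p₀)/p₁} = 0.473 / 0.607 ≈ 0.7792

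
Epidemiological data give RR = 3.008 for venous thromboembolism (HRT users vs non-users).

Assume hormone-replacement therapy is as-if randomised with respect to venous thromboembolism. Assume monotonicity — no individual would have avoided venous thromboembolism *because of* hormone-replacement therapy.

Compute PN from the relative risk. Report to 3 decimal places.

PN ≈ 0.668

Under exogeneity and monotonicity, PN = (RR − 1) / RR = 1 − 1/RR.
PN = (3.008 − 1) / 3.008 = 2.008 / 3.008 ≈ 0.6676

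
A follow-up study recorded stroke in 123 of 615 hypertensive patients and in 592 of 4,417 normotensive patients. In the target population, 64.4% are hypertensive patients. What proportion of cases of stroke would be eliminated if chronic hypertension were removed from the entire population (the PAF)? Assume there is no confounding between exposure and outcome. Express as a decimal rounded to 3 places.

p₁ = P(outcome | exposed) = 123/615 = 0.2
p₀ = P(outcome | unexposed) = 592/4417 = 0.13403
Overall risk P(Y=1) = π·p₁ + (1−π)·p₀ = 0.644×0.2 + 0.356×0.13403 = 0.17651.
Under exogeneity, PAF = [P(Y=1) − p₀] / P(Y=1).
PAF = (0.17651 − 0.13403) / 0.17651 ≈ 0.2407

PAF ≈ 0.241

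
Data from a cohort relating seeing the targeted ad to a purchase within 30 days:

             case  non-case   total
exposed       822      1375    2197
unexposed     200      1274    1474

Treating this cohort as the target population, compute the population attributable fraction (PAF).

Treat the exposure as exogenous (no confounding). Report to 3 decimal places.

PAF ≈ 0.513

p₁ = P(outcome | exposed) = 822/2197 = 0.37415
p₀ = P(outcome | unexposed) = 200/1474 = 0.13569
Exposure prevalence π = 2197/3671 = 0.59847; overall risk P(Y=1) = 0.2784.
Under exogeneity, PAF = [P(Y=1) − p₀]/P(Y=1).
PAF = (0.2784 − 0.13569) / 0.2784 ≈ 0.5126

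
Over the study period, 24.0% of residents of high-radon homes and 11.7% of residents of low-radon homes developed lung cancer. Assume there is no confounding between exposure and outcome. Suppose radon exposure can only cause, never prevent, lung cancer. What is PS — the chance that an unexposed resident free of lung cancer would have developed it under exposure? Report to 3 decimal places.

p₁ = 0.24, p₀ = 0.117.
Under exogeneity and monotonicity, PS = (p₁ − p₀) / (1 − p₀).
PS = (0.24 − 0.117) / (1 − 0.117) = 0.123 / 0.883 ≈ 0.1393

PS ≈ 0.139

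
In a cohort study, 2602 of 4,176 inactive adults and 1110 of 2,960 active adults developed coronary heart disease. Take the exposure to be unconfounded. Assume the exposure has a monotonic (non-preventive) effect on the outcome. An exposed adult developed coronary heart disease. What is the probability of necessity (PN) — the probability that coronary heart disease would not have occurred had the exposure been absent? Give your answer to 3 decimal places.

p₁ = P(outcome | exposed) = 2602/4176 = 0.62308
p₀ = P(outcome | unexposed) = 1110/2960 = 0.375
Under exogeneity and monotonicity, PN = (p₁ − p₀) / p₁.
PN = (0.62308 − 0.375) / 0.62308 = 0.24808 / 0.62308 ≈ 0.3982

PN ≈ 0.398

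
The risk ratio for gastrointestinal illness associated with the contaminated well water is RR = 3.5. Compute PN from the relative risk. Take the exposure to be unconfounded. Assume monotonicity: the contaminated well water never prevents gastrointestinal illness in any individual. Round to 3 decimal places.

Under exogeneity and monotonicity, PN = (RR − 1) / RR = 1 − 1/RR.
PN = (3.5 − 1) / 3.5 = 2.5 / 3.5 ≈ 0.7143

PN ≈ 0.714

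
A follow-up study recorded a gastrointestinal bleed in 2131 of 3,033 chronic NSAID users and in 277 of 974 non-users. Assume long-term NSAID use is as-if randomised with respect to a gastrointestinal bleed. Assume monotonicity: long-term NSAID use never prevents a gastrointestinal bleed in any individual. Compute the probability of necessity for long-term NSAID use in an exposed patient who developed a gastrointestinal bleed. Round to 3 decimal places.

p₁ = P(outcome | exposed) = 2131/3033 = 0.7026
p₀ = P(outcome | unexposed) = 277/974 = 0.28439
Under exogeneity and monotonicity, PN = (p₁ − p₀) / p₁.
PN = (0.7026 − 0.28439) / 0.7026 = 0.41821 / 0.7026 ≈ 0.5952

PN ≈ 0.595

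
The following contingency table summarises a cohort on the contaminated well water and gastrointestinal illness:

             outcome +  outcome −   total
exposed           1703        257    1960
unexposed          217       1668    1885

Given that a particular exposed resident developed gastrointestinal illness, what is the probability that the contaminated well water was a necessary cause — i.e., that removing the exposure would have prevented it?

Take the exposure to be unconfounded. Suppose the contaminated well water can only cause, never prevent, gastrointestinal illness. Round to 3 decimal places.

p₁ = P(outcome | exposed) = 1703/1960 = 0.86888
p₀ = P(outcome | unexposed) = 217/1885 = 0.11512
Under exogeneity and monotonicity, PN = (p₁ − p₀)/p₁.
PN = (0.86888 − 0.11512) / 0.86888 ≈ 0.8675

PN ≈ 0.868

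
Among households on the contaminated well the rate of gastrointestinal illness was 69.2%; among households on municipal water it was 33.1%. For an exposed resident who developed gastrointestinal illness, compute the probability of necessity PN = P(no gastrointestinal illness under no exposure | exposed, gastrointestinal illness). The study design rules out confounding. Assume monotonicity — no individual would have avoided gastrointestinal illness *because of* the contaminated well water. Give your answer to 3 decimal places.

p₁ = 0.692, p₀ = 0.331.
Under exogeneity and monotonicity, PN = (p₁ − p₀) / p₁.
PN = (0.692 − 0.331) / 0.692 = 0.361 / 0.692 ≈ 0.5217

PN ≈ 0.522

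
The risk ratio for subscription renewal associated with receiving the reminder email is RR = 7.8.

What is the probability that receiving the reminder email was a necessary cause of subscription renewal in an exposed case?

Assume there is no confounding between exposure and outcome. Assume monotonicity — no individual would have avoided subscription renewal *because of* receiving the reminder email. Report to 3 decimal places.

Under exogeneity and monotonicity, PN = (RR − 1) / RR = 1 − 1/RR.
PN = (7.8 − 1) / 7.8 = 6.8 / 7.8 ≈ 0.8718

PN ≈ 0.872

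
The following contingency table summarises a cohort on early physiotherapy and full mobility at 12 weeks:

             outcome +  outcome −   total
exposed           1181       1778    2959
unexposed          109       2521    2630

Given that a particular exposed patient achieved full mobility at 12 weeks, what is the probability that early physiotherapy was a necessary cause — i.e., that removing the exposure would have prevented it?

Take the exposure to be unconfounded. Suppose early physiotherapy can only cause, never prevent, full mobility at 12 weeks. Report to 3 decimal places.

p₁ = P(outcome | exposed) = 1181/2959 = 0.39912
p₀ = P(outcome | unexposed) = 109/2630 = 0.041445
Under exogeneity and monotonicity, PN = (p₁ − p₀) / p₁.
PN = (0.39912 − 0.041445) / 0.39912 = 0.35768 / 0.39912 ≈ 0.8962

PN ≈ 0.896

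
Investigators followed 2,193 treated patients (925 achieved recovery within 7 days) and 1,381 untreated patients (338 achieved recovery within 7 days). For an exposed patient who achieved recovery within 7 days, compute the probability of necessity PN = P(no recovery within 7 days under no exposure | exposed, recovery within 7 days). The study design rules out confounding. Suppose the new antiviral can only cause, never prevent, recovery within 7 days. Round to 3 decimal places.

p₁ = P(outcome | exposed) = 925/2193 = 0.4218
p₀ = P(outcome | unexposed) = 338/1381 = 0.24475
Under exogeneity and monotonicity, PN = (p₁ − p₀) / p₁.
PN = (0.4218 − 0.24475) / 0.4218 = 0.17705 / 0.4218 ≈ 0.4197

PN ≈ 0.420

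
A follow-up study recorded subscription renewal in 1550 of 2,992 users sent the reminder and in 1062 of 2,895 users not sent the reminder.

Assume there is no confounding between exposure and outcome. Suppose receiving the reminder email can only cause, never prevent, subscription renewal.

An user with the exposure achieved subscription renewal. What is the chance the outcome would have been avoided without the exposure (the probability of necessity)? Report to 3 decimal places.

PN ≈ 0.292

p₁ = P(outcome | exposed) = 1550/2992 = 0.51805
p₀ = P(outcome | unexposed) = 1062/2895 = 0.36684
Under exogeneity and monotonicity, PN = (p₁ − p₀) / p₁.
PN = (0.51805 − 0.36684) / 0.51805 = 0.15121 / 0.51805 ≈ 0.2919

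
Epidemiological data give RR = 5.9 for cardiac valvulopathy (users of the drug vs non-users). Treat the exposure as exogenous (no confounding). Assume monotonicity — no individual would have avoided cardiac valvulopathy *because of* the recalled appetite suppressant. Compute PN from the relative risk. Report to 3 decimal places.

Under exogeneity and monotonicity, PN = (RR − 1) / RR = 1 − 1/RR.
PN = (5.9 − 1) / 5.9 = 4.9 / 5.9 ≈ 0.8305

PN ≈ 0.831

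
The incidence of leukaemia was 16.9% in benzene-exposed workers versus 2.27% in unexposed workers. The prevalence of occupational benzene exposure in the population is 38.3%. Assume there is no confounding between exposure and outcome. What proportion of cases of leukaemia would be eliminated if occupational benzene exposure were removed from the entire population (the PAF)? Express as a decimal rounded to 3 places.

PAF ≈ 0.712

p₁ = 0.169, p₀ = 0.0227.
Overall risk P(Y=1) = π·p₁ + (1−π)·p₀ = 0.383×0.169 + 0.617×0.0227 = 0.078733.
Under exogeneity, PAF = [P(Y=1) − p₀] / P(Y=1).
PAF = (0.078733 − 0.0227) / 0.078733 ≈ 0.7117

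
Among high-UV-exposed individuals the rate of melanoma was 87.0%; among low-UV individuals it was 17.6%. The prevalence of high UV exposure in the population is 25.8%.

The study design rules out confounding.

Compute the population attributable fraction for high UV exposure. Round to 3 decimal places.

PAF ≈ 0.504

p₁ = 0.87, p₀ = 0.176.
Overall risk P(Y=1) = π·p₁ + (1−π)·p₀ = 0.258×0.87 + 0.742×0.176 = 0.35505.
Under exogeneity, PAF = [P(Y=1) − p₀] / P(Y=1).
PAF = (0.35505 − 0.176) / 0.35505 ≈ 0.5043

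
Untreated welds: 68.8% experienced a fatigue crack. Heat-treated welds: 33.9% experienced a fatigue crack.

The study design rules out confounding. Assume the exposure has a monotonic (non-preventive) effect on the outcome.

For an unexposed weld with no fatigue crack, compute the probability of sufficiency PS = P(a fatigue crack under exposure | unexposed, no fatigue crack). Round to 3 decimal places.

PS ≈ 0.528

p₁ = 0.688, p₀ = 0.339.
Under exogeneity and monotonicity, PS = (p₁ − p₀) / (1 − p₀).
PS = (0.688 − 0.339) / (1 − 0.339) = 0.349 / 0.661 ≈ 0.5280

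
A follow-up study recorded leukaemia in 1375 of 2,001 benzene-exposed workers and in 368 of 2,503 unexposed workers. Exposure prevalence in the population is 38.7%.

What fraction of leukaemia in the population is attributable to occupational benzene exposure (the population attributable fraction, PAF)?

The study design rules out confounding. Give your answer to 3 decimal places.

p₁ = P(outcome | exposed) = 1375/2001 = 0.68716
p₀ = P(outcome | unexposed) = 368/2503 = 0.14702
Overall risk P(Y=1) = π·p₁ + (1−π)·p₀ = 0.387×0.68716 + 0.613×0.14702 = 0.35605.
Under exogeneity, PAF = [P(Y=1) − p₀] / P(Y=1).
PAF = (0.35605 − 0.14702) / 0.35605 ≈ 0.5871

PAF ≈ 0.587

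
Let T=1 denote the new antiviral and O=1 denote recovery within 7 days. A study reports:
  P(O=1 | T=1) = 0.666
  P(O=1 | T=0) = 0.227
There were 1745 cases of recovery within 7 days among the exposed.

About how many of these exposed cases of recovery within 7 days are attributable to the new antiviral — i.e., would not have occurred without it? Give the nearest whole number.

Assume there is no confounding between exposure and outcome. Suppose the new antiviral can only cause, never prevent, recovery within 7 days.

Let p₁ = 0.666, p₀ = 0.227.
PN = (p₁ − p₀)/p₁ = (0.666 − 0.227) / 0.666 ≈ 0.65916.
Attributable cases ≈ PN × (exposed cases) = 0.65916 × 1745 ≈ 1150.23.

about 1150 cases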